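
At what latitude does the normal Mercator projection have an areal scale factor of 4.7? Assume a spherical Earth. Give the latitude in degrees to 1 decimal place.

62.5°

Mercator areal scale is sec²φ.
sec²φ = 4.7  ⇒  cos²φ = 0.2128  ⇒  cos φ = 0.4613.
φ = arccos(0.4613) ≈ 62.5°.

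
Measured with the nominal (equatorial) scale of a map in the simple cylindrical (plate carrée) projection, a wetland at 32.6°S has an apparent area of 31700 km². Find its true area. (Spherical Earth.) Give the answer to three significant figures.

26700 km²

For the equirectangular projection with φ₀ = 0 (plate carrée), h = 1 along meridians and k = sec φ along parallels.
Areal scale = h·k = 1 × sec φ; at 32.6°, h = 1.000, k = 1.187, so h·k = 1.187.
True area = apparent / (areal scale) = 31700 / 1.187 ≈ 26700 km².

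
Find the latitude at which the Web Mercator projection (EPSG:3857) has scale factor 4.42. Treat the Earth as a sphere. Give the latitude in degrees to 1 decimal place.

76.9°

Mercator scale is k = sec φ = 1/cos φ.
1/cos φ = 4.42  ⇒  cos φ = 0.2262  ⇒  φ = arccos(0.2262) ≈ 76.9°.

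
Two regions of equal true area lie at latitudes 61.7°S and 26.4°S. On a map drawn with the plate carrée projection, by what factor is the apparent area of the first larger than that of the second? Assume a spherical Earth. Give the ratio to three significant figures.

Plate carrée maps x = Rλ, y = Rφ. The meridian scale is h = 1 and the parallel scale is k = 1/cos φ = sec φ.
Areal scale at 61.7°: h·k = 1.000 × 2.109 = 2.109.
Areal scale at 26.4°: h·k = 1.000 × 1.116 = 1.116.
Ratio = 2.109/1.116 ≈ 1.89.

1.89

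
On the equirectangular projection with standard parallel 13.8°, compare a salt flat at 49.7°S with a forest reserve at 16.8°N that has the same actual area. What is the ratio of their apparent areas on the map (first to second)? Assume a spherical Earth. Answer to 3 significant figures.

The equidistant cylindrical projection with φ₀ = 13.8° has h = 1 (meridians true) and k = cos φ₀ / cos φ along parallels.
Areal scale at 49.7°: h·k = 1.000 × 1.501 = 1.501.
Areal scale at 16.8°: h·k = 1.000 × 1.014 = 1.014.
Ratio = 1.501/1.014 ≈ 1.48.

1.48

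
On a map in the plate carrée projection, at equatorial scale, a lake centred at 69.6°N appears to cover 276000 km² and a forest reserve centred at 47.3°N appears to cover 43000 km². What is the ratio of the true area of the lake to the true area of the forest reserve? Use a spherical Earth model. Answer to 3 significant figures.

3.30

On the plate carrée, areal scale = h·k = 1 × sec φ, so true area = apparent × cos φ.
True area of lake: 276000 × cos(69.6°) = 276000 × 0.3486 = 96210 km².
True area of forest reserve: 43000 × cos(47.3°) = 43000 × 0.6782 = 29160 km².
Ratio = 96210 / 29160 ≈ 3.30.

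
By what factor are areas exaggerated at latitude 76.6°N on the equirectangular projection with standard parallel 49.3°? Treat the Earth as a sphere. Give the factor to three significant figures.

With standard parallel φ₀ = 49.3°, the equirectangular projection gives x = Rλ cos φ₀, y = Rφ, so h = 1 and k = cos 49.3° / cos φ.
Areal scale = h·k = 1 × cos φ₀ / cos φ; at 76.6°, h = 1.000, k = 2.814, so h·k = 2.814.

2.81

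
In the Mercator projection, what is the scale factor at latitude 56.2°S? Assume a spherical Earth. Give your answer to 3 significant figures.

1.80

For Mercator, h = k = sec φ (a conformal cylindrical projection has a single point scale, 1/cos φ).
k = 1/cos 56.2° = 1/0.5563 = 1.798.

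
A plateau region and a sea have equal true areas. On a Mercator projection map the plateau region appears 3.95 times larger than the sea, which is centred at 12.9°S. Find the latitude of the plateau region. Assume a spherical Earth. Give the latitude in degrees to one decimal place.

60.6°

For equal true areas on Mercator, apparent areas scale as sec²φ, so the ratio is cos²φ₂ / cos²φ₁.
cos²φ₂ / cos²φ₁ = 3.95  ⇒  cos φ₁ = cos 12.9° / √3.95 = 0.9748/1.987 = 0.4905.
φ₁ = arccos(0.4905) ≈ 60.6°.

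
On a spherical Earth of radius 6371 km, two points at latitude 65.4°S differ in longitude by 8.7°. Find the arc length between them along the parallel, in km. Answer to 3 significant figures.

403 km

Arc length along a parallel = R cos φ · Δλ (with Δλ in radians).
= 6371 × cos 65.4° × (8.7° × π/180) = 6371 × 0.4163 × 0.1518 ≈ 403 km.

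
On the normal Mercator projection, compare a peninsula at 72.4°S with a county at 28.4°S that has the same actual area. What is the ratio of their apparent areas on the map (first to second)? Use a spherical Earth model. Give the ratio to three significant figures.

Mercator areal scale is sec²φ.
At 72.4°: sec²(72.4°) = 1/0.3024² = 10.94.
At 28.4°: sec²(28.4°) = 1/0.8796² = 1.292.
Ratio = 10.94/1.292 = cos²(28.4°)/cos²(72.4°) ≈ 8.46.

8.46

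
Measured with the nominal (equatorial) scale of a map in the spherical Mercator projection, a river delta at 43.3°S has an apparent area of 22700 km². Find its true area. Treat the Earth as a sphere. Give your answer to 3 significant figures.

12000 km²

Mercator is conformal, so the point scale is isotropic: h = k = sec φ = 1/cos φ.
Areal scale = k² = sec²φ = 1/cos²(43.3°) = 1/0.7278² = 1.888.
True area = apparent / (areal scale) = 22700 / 1.888 ≈ 12000 km².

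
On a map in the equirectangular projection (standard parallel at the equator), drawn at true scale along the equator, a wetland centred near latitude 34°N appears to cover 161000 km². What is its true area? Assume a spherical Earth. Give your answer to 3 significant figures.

In the plate carrée (x = Rλ, y = Rφ), meridians are true-scale (h = 1) and parallels are stretched by k = sec φ.
Areal scale = h·k = 1 × sec φ; at 34°, h = 1.000, k = 1.206, so h·k = 1.206.
True area = apparent / (areal scale) = 161000 / 1.206 ≈ 133000 km².

133000 km²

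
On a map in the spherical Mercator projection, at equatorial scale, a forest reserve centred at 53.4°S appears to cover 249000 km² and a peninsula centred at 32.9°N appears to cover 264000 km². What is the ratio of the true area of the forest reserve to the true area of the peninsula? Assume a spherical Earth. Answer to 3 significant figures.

0.476

Mercator's areal exaggeration is sec²φ; hence true area = (apparent area) · cos²φ.
True area of forest reserve: 249000 × cos²(53.4°) = 249000 × 0.3555 = 88520 km².
True area of peninsula: 264000 × cos²(32.9°) = 264000 × 0.7050 = 186100 km².
Ratio = 88520 / 186100 ≈ 0.476.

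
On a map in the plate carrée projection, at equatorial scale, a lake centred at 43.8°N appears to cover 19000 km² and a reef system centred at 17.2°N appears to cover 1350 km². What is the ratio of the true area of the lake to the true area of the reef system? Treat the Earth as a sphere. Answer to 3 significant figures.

10.6

On the plate carrée, areal scale = h·k = 1 × sec φ, so true area = apparent × cos φ.
True area of lake: 19000 × cos(43.8°) = 19000 × 0.7218 = 13710 km².
True area of reef system: 1350 × cos(17.2°) = 1350 × 0.9553 = 1290 km².
Ratio = 13710 / 1290 ≈ 10.6.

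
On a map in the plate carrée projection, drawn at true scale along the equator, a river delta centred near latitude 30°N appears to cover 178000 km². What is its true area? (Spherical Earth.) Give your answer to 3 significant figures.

154000 km²

Plate carrée maps x = Rλ, y = Rφ. The meridian scale is h = 1 and the parallel scale is k = 1/cos φ = sec φ.
Areal scale = h·k = 1 × sec φ; at 30°, h = 1.000, k = 1.155, so h·k = 1.155.
True area = apparent / (areal scale) = 178000 / 1.155 ≈ 154000 km².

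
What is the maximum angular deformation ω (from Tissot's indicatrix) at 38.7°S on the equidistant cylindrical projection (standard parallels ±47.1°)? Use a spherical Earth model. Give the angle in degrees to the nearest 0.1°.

7.8°

With standard parallel φ₀ = 47.1°, the equirectangular projection gives x = Rλ cos φ₀, y = Rφ, so h = 1 and k = cos 47.1° / cos φ.
At 38.7°: h = 1.000, k = 0.8722; principal scales a = 1.000, b = 0.8722.
sin(ω/2) = (a − b)/(a + b) = 0.1278/1.872 = 0.06824, so ω = 2 arcsin(0.06824) ≈ 7.8°.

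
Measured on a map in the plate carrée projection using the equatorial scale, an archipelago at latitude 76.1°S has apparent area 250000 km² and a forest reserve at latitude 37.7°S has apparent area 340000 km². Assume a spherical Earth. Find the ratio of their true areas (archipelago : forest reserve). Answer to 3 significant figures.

0.223

Plate carrée has h = 1 and k = sec φ, giving areal scale sec φ; true area = (apparent area) · cos φ.
True area of archipelago: 250000 × cos(76.1°) = 250000 × 0.2402 = 60060 km².
True area of forest reserve: 340000 × cos(37.7°) = 340000 × 0.7912 = 269000 km².
Ratio = 60060 / 269000 ≈ 0.223.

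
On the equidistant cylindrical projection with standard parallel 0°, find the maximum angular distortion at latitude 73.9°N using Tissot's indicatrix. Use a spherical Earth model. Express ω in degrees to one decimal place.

68.9°

In the plate carrée (x = Rλ, y = Rφ), meridians are true-scale (h = 1) and parallels are stretched by k = sec φ.
At 73.9°: h = 1.000, k = 3.606; principal scales a = 3.606, b = 1.000.
sin(ω/2) = (a − b)/(a + b) = 2.606/4.606 = 0.5658, so ω = 2 arcsin(0.5658) ≈ 68.9°.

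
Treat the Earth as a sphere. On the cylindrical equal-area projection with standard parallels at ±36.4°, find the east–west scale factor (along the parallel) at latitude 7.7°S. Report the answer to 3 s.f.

0.812

Cylindrical equal-area (φ₀ = 36.4°): h = cos φ / cos 36.4° along meridians, k = cos 36.4° / cos φ along parallels; h·k = 1.
k = cos 36.4° / cos 7.7° = 0.8049/0.9910 = 0.8122.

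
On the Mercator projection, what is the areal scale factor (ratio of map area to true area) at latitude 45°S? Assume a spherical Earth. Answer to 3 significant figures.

Mercator is conformal, so the point scale is isotropic: h = k = sec φ = 1/cos φ.
Areal scale = k² = sec²φ = 1/cos²(45°) = 1/0.7071² = 2.000.

2.00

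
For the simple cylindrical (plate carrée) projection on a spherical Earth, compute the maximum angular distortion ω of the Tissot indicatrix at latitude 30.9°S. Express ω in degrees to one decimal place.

8.8°

In the plate carrée (x = Rλ, y = Rφ), meridians are true-scale (h = 1) and parallels are stretched by k = sec φ.
At 30.9°: h = 1.000, k = 1.165; principal scales a = 1.165, b = 1.000.
sin(ω/2) = (a − b)/(a + b) = 0.1654/2.165 = 0.07639, so ω = 2 arcsin(0.07639) ≈ 8.8°.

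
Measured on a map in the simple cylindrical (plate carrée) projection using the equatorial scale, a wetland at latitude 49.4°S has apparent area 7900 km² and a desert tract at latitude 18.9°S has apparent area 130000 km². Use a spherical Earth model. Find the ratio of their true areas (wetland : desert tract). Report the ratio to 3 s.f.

0.0418

On the plate carrée, areal scale = h·k = 1 × sec φ, so true area = apparent × cos φ.
True area of wetland: 7900 × cos(49.4°) = 7900 × 0.6508 = 5141 km².
True area of desert tract: 130000 × cos(18.9°) = 130000 × 0.9461 = 123000 km².
Ratio = 5141 / 123000 ≈ 0.0418.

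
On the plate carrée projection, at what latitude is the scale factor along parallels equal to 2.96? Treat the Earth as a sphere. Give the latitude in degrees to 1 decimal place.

Plate carrée: h = 1, k = sec φ along parallels.
sec φ = 2.96  ⇒  cos φ = 0.3378  ⇒  φ ≈ 70.3°.

70.3°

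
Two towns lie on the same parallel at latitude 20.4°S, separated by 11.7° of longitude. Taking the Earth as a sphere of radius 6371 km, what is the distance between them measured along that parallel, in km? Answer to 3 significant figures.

Arc length along a parallel = R cos φ · Δλ (with Δλ in radians).
= 6371 × cos 20.4° × (11.7° × π/180) = 6371 × 0.9373 × 0.2042 ≈ 1220 km.

1220 km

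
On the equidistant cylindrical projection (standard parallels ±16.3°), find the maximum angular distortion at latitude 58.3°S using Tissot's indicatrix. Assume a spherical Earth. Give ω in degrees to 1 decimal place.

The equidistant cylindrical projection with φ₀ = 16.3° has h = 1 (meridians true) and k = cos φ₀ / cos φ along parallels.
At 58.3°: h = 1.000, k = 1.827; principal scales a = 1.827, b = 1.000.
sin(ω/2) = (a − b)/(a + b) = 0.8266/2.827 = 0.2924, so ω = 2 arcsin(0.2924) ≈ 34.0°.

34.0°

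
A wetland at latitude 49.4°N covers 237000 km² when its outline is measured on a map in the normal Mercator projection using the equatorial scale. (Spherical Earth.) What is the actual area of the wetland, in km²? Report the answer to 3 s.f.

For Mercator, h = k = sec φ (a conformal cylindrical projection has a single point scale, 1/cos φ).
Areal scale = k² = sec²φ = 1/cos²(49.4°) = 1/0.6508² = 2.361.
True area = apparent / (areal scale) = 237000 / 2.361 ≈ 100000 km².

100000 km²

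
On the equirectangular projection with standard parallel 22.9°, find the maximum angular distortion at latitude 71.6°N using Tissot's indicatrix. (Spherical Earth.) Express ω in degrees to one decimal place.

58.6°

In the equirectangular projection with standard parallel φ₀ = 22.9° (x = Rλ cos φ₀, y = Rφ), meridians are true-scale (h = 1) and the parallel scale is k = cos φ₀ / cos φ.
At 71.6°: h = 1.000, k = 2.918; principal scales a = 2.918, b = 1.000.
sin(ω/2) = (a − b)/(a + b) = 1.918/3.918 = 0.4896, so ω = 2 arcsin(0.4896) ≈ 58.6°.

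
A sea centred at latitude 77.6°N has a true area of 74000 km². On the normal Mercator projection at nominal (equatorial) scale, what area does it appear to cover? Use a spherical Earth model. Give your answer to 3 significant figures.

1600000 km²

Mercator is conformal, so the point scale is isotropic: h = k = sec φ = 1/cos φ.
Areal scale = k² = sec²φ = 1/cos²(77.6°) = 1/0.2147² = 21.69.
Apparent area = 74000 × 21.69 ≈ 1600000 km².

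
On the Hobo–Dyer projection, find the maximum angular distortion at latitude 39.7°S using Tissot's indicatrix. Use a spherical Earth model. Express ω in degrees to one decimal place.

The Hobo–Dyer projection is cylindrical equal-area with φ₀ = 37.5°. Cylindrical equal-area (φ₀ = 37.5°): h = cos φ / cos 37.5° along meridians, k = cos 37.5° / cos φ along parallels; h·k = 1.
At 39.7°: h = 0.9698, k = 1.031; principal scales a = 1.031, b = 0.9698.
sin(ω/2) = (a − b)/(a + b) = 0.06133/2.001 = 0.03065, so ω = 2 arcsin(0.03065) ≈ 3.5°.

3.5°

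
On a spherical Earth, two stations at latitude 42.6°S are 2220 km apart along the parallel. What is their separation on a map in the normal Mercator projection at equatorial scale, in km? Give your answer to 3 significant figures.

Mercator is conformal, so the point scale is isotropic: h = k = sec φ = 1/cos φ.
Along the parallel, k = sec 42.6° = 1/0.7361 = 1.359.
Map distance = 2220 × 1.359 ≈ 3020 km.

3020 km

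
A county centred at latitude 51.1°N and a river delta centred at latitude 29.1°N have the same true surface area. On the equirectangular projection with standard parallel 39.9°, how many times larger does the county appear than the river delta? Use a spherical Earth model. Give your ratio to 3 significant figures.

With standard parallel φ₀ = 39.9°, the equirectangular projection gives x = Rλ cos φ₀, y = Rφ, so h = 1 and k = cos 39.9° / cos φ.
Areal scale at 51.1°: h·k = 1.000 × 1.222 = 1.222.
Areal scale at 29.1°: h·k = 1.000 × 0.8780 = 0.8780.
Ratio = 1.222/0.8780 ≈ 1.39.

1.39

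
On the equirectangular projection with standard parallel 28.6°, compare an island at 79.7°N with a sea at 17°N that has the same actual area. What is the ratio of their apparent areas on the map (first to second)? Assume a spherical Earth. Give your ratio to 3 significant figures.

5.35

The equidistant cylindrical projection with φ₀ = 28.6° has h = 1 (meridians true) and k = cos φ₀ / cos φ along parallels.
Areal scale at 79.7°: h·k = 1.000 × 4.910 = 4.910.
Areal scale at 17°: h·k = 1.000 × 0.9181 = 0.9181.
Ratio = 4.910/0.9181 ≈ 5.35.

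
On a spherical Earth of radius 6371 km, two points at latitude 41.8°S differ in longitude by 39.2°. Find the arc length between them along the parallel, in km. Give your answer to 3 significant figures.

3250 km

Arc length along a parallel = R cos φ · Δλ (with Δλ in radians).
= 6371 × cos 41.8° × (39.2° × π/180) = 6371 × 0.7455 × 0.6842 ≈ 3250 km.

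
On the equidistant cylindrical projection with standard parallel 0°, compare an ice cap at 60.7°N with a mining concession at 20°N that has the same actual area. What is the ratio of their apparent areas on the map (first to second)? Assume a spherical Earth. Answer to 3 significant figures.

1.92

In the plate carrée (x = Rλ, y = Rφ), meridians are true-scale (h = 1) and parallels are stretched by k = sec φ.
Areal scale at 60.7°: h·k = 1.000 × 2.043 = 2.043.
Areal scale at 20°: h·k = 1.000 × 1.064 = 1.064.
Ratio = 2.043/1.064 ≈ 1.92.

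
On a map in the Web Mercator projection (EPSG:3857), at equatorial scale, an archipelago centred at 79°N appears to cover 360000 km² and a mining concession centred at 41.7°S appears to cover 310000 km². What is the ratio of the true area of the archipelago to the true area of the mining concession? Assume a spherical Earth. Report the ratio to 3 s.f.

Mercator's areal exaggeration is sec²φ; hence true area = (apparent area) · cos²φ.
True area of archipelago: 360000 × cos²(79°) = 360000 × 0.03641 = 13110 km².
True area of mining concession: 310000 × cos²(41.7°) = 310000 × 0.5575 = 172800 km².
Ratio = 13110 / 172800 ≈ 0.0758.

0.0758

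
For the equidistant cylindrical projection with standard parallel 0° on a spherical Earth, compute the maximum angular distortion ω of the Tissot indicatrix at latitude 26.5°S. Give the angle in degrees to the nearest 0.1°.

6.4°

Plate carrée maps x = Rλ, y = Rφ. The meridian scale is h = 1 and the parallel scale is k = 1/cos φ = sec φ.
At 26.5°: h = 1.000, k = 1.117; principal scales a = 1.117, b = 1.000.
sin(ω/2) = (a − b)/(a + b) = 0.1174/2.117 = 0.05545, so ω = 2 arcsin(0.05545) ≈ 6.4°.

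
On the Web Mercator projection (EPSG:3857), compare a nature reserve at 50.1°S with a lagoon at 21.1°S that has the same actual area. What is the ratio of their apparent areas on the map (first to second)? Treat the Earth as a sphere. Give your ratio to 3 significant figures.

2.12

Mercator is conformal with k = sec φ, so areal scale = k² = sec²φ.
At 50.1°: sec²(50.1°) = 1/0.6414² = 2.430.
At 21.1°: sec²(21.1°) = 1/0.9330² = 1.149.
Ratio = 2.430/1.149 = cos²(21.1°)/cos²(50.1°) ≈ 2.12.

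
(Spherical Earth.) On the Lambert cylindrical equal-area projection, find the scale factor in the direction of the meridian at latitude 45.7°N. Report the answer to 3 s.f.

The Lambert cylindrical equal-area projection is the cylindrical equal-area projection with its standard parallel at the equator (φ₀ = 0). Cylindrical equal-area (φ₀ = 0°): h = cos φ / cos 0° along meridians, k = cos 0° / cos φ along parallels; h·k = 1.
h = cos 45.7° / cos 0° = 0.6984/1.000 = 0.6984.

0.698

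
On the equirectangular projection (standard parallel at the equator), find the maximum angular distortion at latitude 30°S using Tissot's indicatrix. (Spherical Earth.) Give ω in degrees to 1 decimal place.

8.2°

Plate carrée maps x = Rλ, y = Rφ. The meridian scale is h = 1 and the parallel scale is k = 1/cos φ = sec φ.
At 30°: h = 1.000, k = 1.155; principal scales a = 1.155, b = 1.000.
sin(ω/2) = (a − b)/(a + b) = 0.1547/2.155 = 0.07180, so ω = 2 arcsin(0.07180) ≈ 8.2°.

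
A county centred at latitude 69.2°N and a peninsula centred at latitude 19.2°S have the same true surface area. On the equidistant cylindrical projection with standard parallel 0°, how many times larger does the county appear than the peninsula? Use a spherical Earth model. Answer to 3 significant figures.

For the equirectangular projection with φ₀ = 0 (plate carrée), h = 1 along meridians and k = sec φ along parallels.
Areal scale at 69.2°: h·k = 1.000 × 2.816 = 2.816.
Areal scale at 19.2°: h·k = 1.000 × 1.059 = 1.059.
Ratio = 2.816/1.059 ≈ 2.66.

2.66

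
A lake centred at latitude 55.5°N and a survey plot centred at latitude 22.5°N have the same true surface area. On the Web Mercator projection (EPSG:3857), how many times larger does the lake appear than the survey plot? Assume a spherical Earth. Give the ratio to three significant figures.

On Mercator, area is exaggerated by sec²φ = 1/cos²φ.
At 55.5°: sec²(55.5°) = 1/0.5664² = 3.117.
At 22.5°: sec²(22.5°) = 1/0.9239² = 1.172.
Ratio = 3.117/1.172 = cos²(22.5°)/cos²(55.5°) ≈ 2.66.

2.66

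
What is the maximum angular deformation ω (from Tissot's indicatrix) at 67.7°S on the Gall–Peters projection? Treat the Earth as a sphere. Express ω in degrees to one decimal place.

Gall–Peters is a cylindrical equal-area projection with standard parallels at ±45°. For cylindrical equal-area with standard parallel φ₀, h = cos φ / cos φ₀ and k = cos φ₀ / cos φ, so h·k = 1.
At 67.7°: h = 0.5366, k = 1.863; principal scales a = 1.863, b = 0.5366.
sin(ω/2) = (a − b)/(a + b) = 1.327/2.400 = 0.5528, so ω = 2 arcsin(0.5528) ≈ 67.1°.

67.1°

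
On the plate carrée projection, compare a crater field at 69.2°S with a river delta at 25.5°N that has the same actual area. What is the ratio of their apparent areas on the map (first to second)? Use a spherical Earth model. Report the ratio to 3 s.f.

Plate carrée maps x = Rλ, y = Rφ. The meridian scale is h = 1 and the parallel scale is k = 1/cos φ = sec φ.
Areal scale at 69.2°: h·k = 1.000 × 2.816 = 2.816.
Areal scale at 25.5°: h·k = 1.000 × 1.108 = 1.108.
Ratio = 2.816/1.108 ≈ 2.54.

2.54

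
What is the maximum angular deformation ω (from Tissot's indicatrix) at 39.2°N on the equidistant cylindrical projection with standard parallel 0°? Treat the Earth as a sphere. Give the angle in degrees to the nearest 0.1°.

In the plate carrée (x = Rλ, y = Rφ), meridians are true-scale (h = 1) and parallels are stretched by k = sec φ.
At 39.2°: h = 1.000, k = 1.290; principal scales a = 1.290, b = 1.000.
sin(ω/2) = (a − b)/(a + b) = 0.2904/2.290 = 0.1268, so ω = 2 arcsin(0.1268) ≈ 14.6°.

14.6°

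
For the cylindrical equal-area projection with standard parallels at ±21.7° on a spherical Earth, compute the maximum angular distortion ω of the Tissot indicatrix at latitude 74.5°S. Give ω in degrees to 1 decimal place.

For cylindrical equal-area with standard parallel φ₀, h = cos φ / cos φ₀ and k = cos φ₀ / cos φ, so h·k = 1.
At 74.5°: h = 0.2876, k = 3.477; principal scales a = 3.477, b = 0.2876.
sin(ω/2) = (a − b)/(a + b) = 3.189/3.764 = 0.8472, so ω = 2 arcsin(0.8472) ≈ 115.8°.

115.8°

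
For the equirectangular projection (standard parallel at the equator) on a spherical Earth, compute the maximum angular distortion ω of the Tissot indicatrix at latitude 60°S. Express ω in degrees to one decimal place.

38.9°

For the equirectangular projection with φ₀ = 0 (plate carrée), h = 1 along meridians and k = sec φ along parallels.
At 60°: h = 1.000, k = 2.000; principal scales a = 2.000, b = 1.000.
sin(ω/2) = (a − b)/(a + b) = 1.0000/3.000 = 0.3333, so ω = 2 arcsin(0.3333) ≈ 38.9°.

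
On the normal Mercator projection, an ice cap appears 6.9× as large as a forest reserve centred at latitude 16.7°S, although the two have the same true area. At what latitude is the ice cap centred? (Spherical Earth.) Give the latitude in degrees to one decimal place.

68.6°

For equal true areas on Mercator, apparent areas scale as sec²φ, so the ratio is cos²φ₂ / cos²φ₁.
cos²φ₂ / cos²φ₁ = 6.9  ⇒  cos φ₁ = cos 16.7° / √6.9 = 0.9578/2.627 = 0.3646.
φ₁ = arccos(0.3646) ≈ 68.6°.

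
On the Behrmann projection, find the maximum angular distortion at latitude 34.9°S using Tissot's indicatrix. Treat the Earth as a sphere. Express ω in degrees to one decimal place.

6.2°

Behrmann is a cylindrical equal-area projection with standard parallels at ±30°. Cylindrical equal-area (φ₀ = 30°): h = cos φ / cos 30° along meridians, k = cos 30° / cos φ along parallels; h·k = 1.
At 34.9°: h = 0.9470, k = 1.056; principal scales a = 1.056, b = 0.9470.
sin(ω/2) = (a − b)/(a + b) = 0.1089/2.003 = 0.05437, so ω = 2 arcsin(0.05437) ≈ 6.2°.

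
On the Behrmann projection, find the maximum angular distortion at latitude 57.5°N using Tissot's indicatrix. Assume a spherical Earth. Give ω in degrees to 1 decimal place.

52.7°

The Behrmann projection is cylindrical equal-area with φ₀ = 30°. A cylindrical equal-area projection with standard parallel φ₀ has meridian scale h = cos φ / cos φ₀ and parallel scale k = cos φ₀ / cos φ (so areas are preserved, h·k = 1).
At 57.5°: h = 0.6204, k = 1.612; principal scales a = 1.612, b = 0.6204.
sin(ω/2) = (a − b)/(a + b) = 0.9914/2.232 = 0.4441, so ω = 2 arcsin(0.4441) ≈ 52.7°.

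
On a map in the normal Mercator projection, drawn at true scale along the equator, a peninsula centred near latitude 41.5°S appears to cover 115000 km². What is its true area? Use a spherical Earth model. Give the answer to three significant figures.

The Mercator projection is conformal; its linear scale factor is the same in every direction and equals sec φ = 1/cos φ.
Areal scale = k² = sec²φ = 1/cos²(41.5°) = 1/0.7490² = 1.783.
True area = apparent / (areal scale) = 115000 / 1.783 ≈ 64500 km².

64500 km²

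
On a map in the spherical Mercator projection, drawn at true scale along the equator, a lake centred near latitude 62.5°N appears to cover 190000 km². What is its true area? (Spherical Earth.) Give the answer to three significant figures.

For Mercator, h = k = sec φ (a conformal cylindrical projection has a single point scale, 1/cos φ).
Areal scale = k² = sec²φ = 1/cos²(62.5°) = 1/0.4617² = 4.690.
True area = apparent / (areal scale) = 190000 / 4.690 ≈ 40500 km².

40500 km²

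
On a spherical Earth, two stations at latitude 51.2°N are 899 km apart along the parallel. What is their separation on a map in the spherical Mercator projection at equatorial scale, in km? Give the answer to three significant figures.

1430 km

Mercator is conformal, so the point scale is isotropic: h = k = sec φ = 1/cos φ.
Along the parallel, k = sec 51.2° = 1/0.6266 = 1.596.
Map distance = 899 × 1.596 ≈ 1430 km.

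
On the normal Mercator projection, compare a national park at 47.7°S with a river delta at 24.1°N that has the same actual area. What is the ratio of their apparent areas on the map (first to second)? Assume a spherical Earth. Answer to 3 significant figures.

On Mercator, area is exaggerated by sec²φ = 1/cos²φ.
At 47.7°: sec²(47.7°) = 1/0.6730² = 2.208.
At 24.1°: sec²(24.1°) = 1/0.9128² = 1.200.
Ratio = 2.208/1.200 = cos²(24.1°)/cos²(47.7°) ≈ 1.84.

1.84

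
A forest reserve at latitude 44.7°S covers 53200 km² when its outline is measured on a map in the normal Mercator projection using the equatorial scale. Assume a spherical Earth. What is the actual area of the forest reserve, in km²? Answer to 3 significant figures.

Mercator is conformal, so the point scale is isotropic: h = k = sec φ = 1/cos φ.
Areal scale = k² = sec²φ = 1/cos²(44.7°) = 1/0.7108² = 1.979.
True area = apparent / (areal scale) = 53200 / 1.979 ≈ 26900 km².

26900 km²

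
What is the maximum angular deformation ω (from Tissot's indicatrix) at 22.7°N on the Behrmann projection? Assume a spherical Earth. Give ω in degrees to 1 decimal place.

7.2°

Behrmann is a cylindrical equal-area projection with standard parallels at ±30°. For cylindrical equal-area with standard parallel φ₀, h = cos φ / cos φ₀ and k = cos φ₀ / cos φ, so h·k = 1.
At 22.7°: h = 1.065, k = 0.9387; principal scales a = 1.065, b = 0.9387.
sin(ω/2) = (a − b)/(a + b) = 0.1265/2.004 = 0.06313, so ω = 2 arcsin(0.06313) ≈ 7.2°.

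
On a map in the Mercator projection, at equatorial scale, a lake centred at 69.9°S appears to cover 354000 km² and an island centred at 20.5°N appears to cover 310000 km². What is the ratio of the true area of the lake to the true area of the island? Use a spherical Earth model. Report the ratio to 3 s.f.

0.154

Mercator's areal exaggeration is sec²φ; hence true area = (apparent area) · cos²φ.
True area of lake: 354000 × cos²(69.9°) = 354000 × 0.1181 = 41810 km².
True area of island: 310000 × cos²(20.5°) = 310000 × 0.8774 = 272000 km².
Ratio = 41810 / 272000 ≈ 0.154.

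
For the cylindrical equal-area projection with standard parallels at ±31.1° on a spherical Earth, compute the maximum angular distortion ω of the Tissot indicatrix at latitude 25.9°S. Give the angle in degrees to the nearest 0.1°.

Cylindrical equal-area (φ₀ = 31.1°): h = cos φ / cos 31.1° along meridians, k = cos 31.1° / cos φ along parallels; h·k = 1.
At 25.9°: h = 1.051, k = 0.9519; principal scales a = 1.051, b = 0.9519.
sin(ω/2) = (a − b)/(a + b) = 0.09868/2.002 = 0.04928, so ω = 2 arcsin(0.04928) ≈ 5.6°.

5.6°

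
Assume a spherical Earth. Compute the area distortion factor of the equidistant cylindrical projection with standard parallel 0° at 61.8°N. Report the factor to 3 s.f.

Plate carrée maps x = Rλ, y = Rφ. The meridian scale is h = 1 and the parallel scale is k = 1/cos φ = sec φ.
Areal scale = h·k = 1 × sec φ; at 61.8°, h = 1.000, k = 2.116, so h·k = 2.116.

2.12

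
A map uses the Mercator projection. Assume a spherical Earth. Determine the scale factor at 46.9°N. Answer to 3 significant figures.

1.46

The Mercator projection is conformal; its linear scale factor is the same in every direction and equals sec φ = 1/cos φ.
k = 1/cos 46.9° = 1/0.6833 = 1.464.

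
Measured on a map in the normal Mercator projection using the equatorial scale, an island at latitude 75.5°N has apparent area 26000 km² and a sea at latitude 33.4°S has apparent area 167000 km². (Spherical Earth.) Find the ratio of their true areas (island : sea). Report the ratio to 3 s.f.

Mercator's areal exaggeration is sec²φ; hence true area = (apparent area) · cos²φ.
True area of island: 26000 × cos²(75.5°) = 26000 × 0.06269 = 1630 km².
True area of sea: 167000 × cos²(33.4°) = 167000 × 0.6970 = 116400 km².
Ratio = 1630 / 116400 ≈ 0.0140.

0.0140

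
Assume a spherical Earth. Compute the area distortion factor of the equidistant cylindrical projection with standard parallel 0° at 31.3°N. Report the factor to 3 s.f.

For the equirectangular projection with φ₀ = 0 (plate carrée), h = 1 along meridians and k = sec φ along parallels.
Areal scale = h·k = 1 × sec φ; at 31.3°, h = 1.000, k = 1.170, so h·k = 1.170.

1.17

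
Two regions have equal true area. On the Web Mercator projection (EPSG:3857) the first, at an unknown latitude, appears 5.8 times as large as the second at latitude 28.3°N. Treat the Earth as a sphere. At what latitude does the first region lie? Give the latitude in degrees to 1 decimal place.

On Mercator, (apparent₁)/(apparent₂) = sec²φ₁ / sec²φ₂ when true areas are equal.
cos²φ₂ / cos²φ₁ = 5.8  ⇒  cos φ₁ = cos 28.3° / √5.8 = 0.8805/2.408 = 0.3656.
φ₁ = arccos(0.3656) ≈ 68.6°.

68.6°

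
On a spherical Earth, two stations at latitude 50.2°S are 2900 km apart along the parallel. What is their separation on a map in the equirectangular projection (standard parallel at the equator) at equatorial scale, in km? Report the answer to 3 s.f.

4530 km

For the equirectangular projection with φ₀ = 0 (plate carrée), h = 1 along meridians and k = sec φ along parallels.
Along the parallel, k = sec 50.2° = 1/0.6401 = 1.562.
Map distance = 2900 × 1.562 ≈ 4530 km.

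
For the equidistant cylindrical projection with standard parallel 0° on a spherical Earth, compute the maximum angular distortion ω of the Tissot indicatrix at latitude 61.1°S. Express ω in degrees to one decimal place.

In the plate carrée (x = Rλ, y = Rφ), meridians are true-scale (h = 1) and parallels are stretched by k = sec φ.
At 61.1°: h = 1.000, k = 2.069; principal scales a = 2.069, b = 1.000.
sin(ω/2) = (a − b)/(a + b) = 1.069/3.069 = 0.3484, so ω = 2 arcsin(0.3484) ≈ 40.8°.

40.8°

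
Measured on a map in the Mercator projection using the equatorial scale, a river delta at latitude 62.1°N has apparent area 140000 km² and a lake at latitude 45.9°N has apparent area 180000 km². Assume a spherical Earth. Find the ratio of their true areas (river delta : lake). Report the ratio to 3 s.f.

On Mercator the areal scale is sec²φ, so true area = apparent × cos²φ.
True area of river delta: 140000 × cos²(62.1°) = 140000 × 0.2190 = 30650 km².
True area of lake: 180000 × cos²(45.9°) = 180000 × 0.4843 = 87170 km².
Ratio = 30650 / 87170 ≈ 0.352.

0.352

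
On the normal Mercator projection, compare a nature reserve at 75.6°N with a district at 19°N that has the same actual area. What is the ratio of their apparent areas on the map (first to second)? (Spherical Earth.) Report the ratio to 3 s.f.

14.5

Mercator is conformal with k = sec φ, so areal scale = k² = sec²φ.
At 75.6°: sec²(75.6°) = 1/0.2487² = 16.17.
At 19°: sec²(19°) = 1/0.9455² = 1.119.
Ratio = 16.17/1.119 = cos²(19°)/cos²(75.6°) ≈ 14.5.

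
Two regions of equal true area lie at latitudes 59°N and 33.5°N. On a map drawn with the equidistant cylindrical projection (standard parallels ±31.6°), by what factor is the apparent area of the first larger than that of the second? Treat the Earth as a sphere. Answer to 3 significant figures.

In the equirectangular projection with standard parallel φ₀ = 31.6° (x = Rλ cos φ₀, y = Rφ), meridians are true-scale (h = 1) and the parallel scale is k = cos φ₀ / cos φ.
Areal scale at 59°: h·k = 1.000 × 1.654 = 1.654.
Areal scale at 33.5°: h·k = 1.000 × 1.021 = 1.021.
Ratio = 1.654/1.021 ≈ 1.62.

1.62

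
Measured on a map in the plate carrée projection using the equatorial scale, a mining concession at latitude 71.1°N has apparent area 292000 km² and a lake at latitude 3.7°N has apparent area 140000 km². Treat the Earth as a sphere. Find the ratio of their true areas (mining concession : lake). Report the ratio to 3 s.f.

0.677

On the plate carrée, areal scale = h·k = 1 × sec φ, so true area = apparent × cos φ.
True area of mining concession: 292000 × cos(71.1°) = 292000 × 0.3239 = 94580 km².
True area of lake: 140000 × cos(3.7°) = 140000 × 0.9979 = 139700 km².
Ratio = 94580 / 139700 ≈ 0.677.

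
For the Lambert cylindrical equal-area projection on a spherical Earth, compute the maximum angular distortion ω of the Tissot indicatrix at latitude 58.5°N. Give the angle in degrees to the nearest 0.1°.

69.7°

The Lambert cylindrical equal-area projection is the cylindrical equal-area projection with its standard parallel at the equator (φ₀ = 0). A cylindrical equal-area projection with standard parallel φ₀ has meridian scale h = cos φ / cos φ₀ and parallel scale k = cos φ₀ / cos φ (so areas are preserved, h·k = 1).
At 58.5°: h = 0.5225, k = 1.914; principal scales a = 1.914, b = 0.5225.
sin(ω/2) = (a − b)/(a + b) = 1.391/2.436 = 0.5711, so ω = 2 arcsin(0.5711) ≈ 69.7°.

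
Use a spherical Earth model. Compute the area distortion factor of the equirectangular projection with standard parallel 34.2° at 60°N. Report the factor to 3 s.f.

1.65

With standard parallel φ₀ = 34.2°, the equirectangular projection gives x = Rλ cos φ₀, y = Rφ, so h = 1 and k = cos 34.2° / cos φ.
Areal scale = h·k = 1 × cos φ₀ / cos φ; at 60°, h = 1.000, k = 1.654, so h·k = 1.654.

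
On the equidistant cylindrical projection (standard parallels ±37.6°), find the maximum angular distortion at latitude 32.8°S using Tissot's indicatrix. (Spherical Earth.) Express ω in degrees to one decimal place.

In the equirectangular projection with standard parallel φ₀ = 37.6° (x = Rλ cos φ₀, y = Rφ), meridians are true-scale (h = 1) and the parallel scale is k = cos φ₀ / cos φ.
At 32.8°: h = 1.000, k = 0.9426; principal scales a = 1.000, b = 0.9426.
sin(ω/2) = (a − b)/(a + b) = 0.05743/1.943 = 0.02957, so ω = 2 arcsin(0.02957) ≈ 3.4°.

3.4°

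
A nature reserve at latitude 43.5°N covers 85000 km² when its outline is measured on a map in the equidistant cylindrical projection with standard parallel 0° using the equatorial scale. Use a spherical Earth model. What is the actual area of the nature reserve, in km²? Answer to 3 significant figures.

61700 km²

For the equirectangular projection with φ₀ = 0 (plate carrée), h = 1 along meridians and k = sec φ along parallels.
Areal scale = h·k = 1 × sec φ; at 43.5°, h = 1.000, k = 1.379, so h·k = 1.379.
True area = apparent / (areal scale) = 85000 / 1.379 ≈ 61700 km².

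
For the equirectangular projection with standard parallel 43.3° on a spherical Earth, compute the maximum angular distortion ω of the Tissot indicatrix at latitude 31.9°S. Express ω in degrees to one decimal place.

8.8°

With standard parallel φ₀ = 43.3°, the equirectangular projection gives x = Rλ cos φ₀, y = Rφ, so h = 1 and k = cos 43.3° / cos φ.
At 31.9°: h = 1.000, k = 0.8572; principal scales a = 1.000, b = 0.8572.
sin(ω/2) = (a − b)/(a + b) = 0.1428/1.857 = 0.07687, so ω = 2 arcsin(0.07687) ≈ 8.8°.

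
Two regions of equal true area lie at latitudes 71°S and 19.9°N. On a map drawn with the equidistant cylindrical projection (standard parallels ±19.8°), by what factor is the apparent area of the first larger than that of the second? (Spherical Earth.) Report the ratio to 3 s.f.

In the equirectangular projection with standard parallel φ₀ = 19.8° (x = Rλ cos φ₀, y = Rφ), meridians are true-scale (h = 1) and the parallel scale is k = cos φ₀ / cos φ.
Areal scale at 71°: h·k = 1.000 × 2.890 = 2.890.
Areal scale at 19.9°: h·k = 1.000 × 1.001 = 1.001.
Ratio = 2.890/1.001 ≈ 2.89.

2.89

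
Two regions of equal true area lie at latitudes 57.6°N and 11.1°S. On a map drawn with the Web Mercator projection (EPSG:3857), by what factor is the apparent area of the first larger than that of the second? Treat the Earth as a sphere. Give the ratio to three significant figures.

On Mercator, area is exaggerated by sec²φ = 1/cos²φ.
At 57.6°: sec²(57.6°) = 1/0.5358² = 3.483.
At 11.1°: sec²(11.1°) = 1/0.9813² = 1.038.
Ratio = 3.483/1.038 = cos²(11.1°)/cos²(57.6°) ≈ 3.35.

3.35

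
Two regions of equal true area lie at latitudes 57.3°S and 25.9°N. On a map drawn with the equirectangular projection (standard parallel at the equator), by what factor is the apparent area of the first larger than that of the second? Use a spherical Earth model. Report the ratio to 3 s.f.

1.67

Plate carrée maps x = Rλ, y = Rφ. The meridian scale is h = 1 and the parallel scale is k = 1/cos φ = sec φ.
Areal scale at 57.3°: h·k = 1.000 × 1.851 = 1.851.
Areal scale at 25.9°: h·k = 1.000 × 1.112 = 1.112.
Ratio = 1.851/1.112 ≈ 1.67.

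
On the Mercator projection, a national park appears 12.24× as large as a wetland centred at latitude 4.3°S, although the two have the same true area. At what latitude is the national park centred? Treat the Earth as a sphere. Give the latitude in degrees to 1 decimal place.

For equal true areas on Mercator, apparent areas scale as sec²φ, so the ratio is cos²φ₂ / cos²φ₁.
cos²φ₂ / cos²φ₁ = 12.24  ⇒  cos φ₁ = cos 4.3° / √12.24 = 0.9972/3.499 = 0.2850.
φ₁ = arccos(0.2850) ≈ 73.4°.

73.4°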